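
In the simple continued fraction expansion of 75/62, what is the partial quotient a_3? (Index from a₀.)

3

75 = 1·62 + 13   →  a_0 = 1
62 = 4·13 + 10   →  a_1 = 4
13 = 1·10 + 3   →  a_2 = 1
10 = 3·3 + 1   →  a_3 = 3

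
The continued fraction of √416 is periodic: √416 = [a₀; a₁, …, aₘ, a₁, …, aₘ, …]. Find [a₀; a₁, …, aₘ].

a₀ = ⌊√416⌋ = 20.
With m₀=0, d₀=1 and mₖ₊₁ = dₖaₖ − mₖ, dₖ₊₁ = (n − mₖ₊₁²)/dₖ, aₖ₊₁ = ⌊(a₀+mₖ₊₁)/dₖ₊₁⌋:
  k=1: m=20, d=16, a=2
  k=2: m=12, d=17, a=1
  k=3: m=5, d=23, a=1
  k=4: m=18, d=4, a=9
  k=5: m=18, d=23, a=1
  k=6: m=5, d=17, a=1
  k=7: m=12, d=16, a=2
  k=8: m=20, d=1, a=40
d=1 and a=2a₀=40 at k=8, so the next step gives (m, d) = (20, 16) again — its k=1 value — and the period has length 8.

[20; 2, 1, 1, 9, 1, 1, 2, 40]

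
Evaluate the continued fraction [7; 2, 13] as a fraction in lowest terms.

Using pₖ = aₖpₖ₋₁ + pₖ₋₂ and qₖ = aₖqₖ₋₁ + qₖ₋₂:
  k=0: a=7, p=7, q=1
  k=1: a=2, p=15, q=2
  k=2: a=13, p=202, q=27

202/27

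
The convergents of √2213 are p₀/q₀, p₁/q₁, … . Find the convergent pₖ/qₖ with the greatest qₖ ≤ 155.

√2213 = [47; 23, 1, 1, 23, 94, …] (period length 5).
Convergents:
  p_0/q_0 = 47/1
  p_1/q_1 = 1082/23
  p_2/q_2 = 1129/24
  p_3/q_3 = 2211/47
  p_4/q_4 = 51982/1105
q_3 = 47 ≤ 155 < 1105 = q_4, so the answer is 2211/47.

2211/47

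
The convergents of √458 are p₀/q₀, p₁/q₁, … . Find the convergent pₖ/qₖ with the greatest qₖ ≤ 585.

9181/429

√458 = [21; 2, 2, 42, …] (period length 3).
Convergents:
  p_0/q_0 = 21/1
  p_1/q_1 = 43/2
  p_2/q_2 = 107/5
  p_3/q_3 = 4537/212
  p_4/q_4 = 9181/429
  p_5/q_5 = 22899/1070
q_4 = 429 ≤ 585 < 1070 = q_5, so the answer is 9181/429.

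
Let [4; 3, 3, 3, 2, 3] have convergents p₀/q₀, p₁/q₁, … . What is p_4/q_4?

Using pₖ = aₖpₖ₋₁ + pₖ₋₂, qₖ = aₖqₖ₋₁ + qₖ₋₂ (with p₋₁=1, p₋₂=0, q₋₁=0, q₋₂=1):
  k=0: a=4, p=4, q=1
  k=1: a=3, p=13, q=3
  k=2: a=3, p=43, q=10
  k=3: a=3, p=142, q=33
  k=4: a=2, p=327, q=76

327/76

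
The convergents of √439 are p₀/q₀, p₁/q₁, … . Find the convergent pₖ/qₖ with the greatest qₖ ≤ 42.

√439 = [20; 1, 19, 1, 40, …] (period length 4).
Convergents:
  p_0/q_0 = 20/1
  p_1/q_1 = 21/1
  p_2/q_2 = 419/20
  p_3/q_3 = 440/21
  p_4/q_4 = 18019/860
q_3 = 21 ≤ 42 < 860 = q_4, so the answer is 440/21.

440/21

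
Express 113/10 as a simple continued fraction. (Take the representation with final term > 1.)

[11; 3, 3]

113 = 11·10 + 3
10 = 3·3 + 1
3 = 3·1 + 0  (stop)
So 113/10 = [11; 3, 3].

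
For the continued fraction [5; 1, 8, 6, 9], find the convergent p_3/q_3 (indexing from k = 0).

Using pₖ = aₖpₖ₋₁ + pₖ₋₂, qₖ = aₖqₖ₋₁ + qₖ₋₂ (with p₋₁=1, p₋₂=0, q₋₁=0, q₋₂=1):
  k=0: a=5, p=5, q=1
  k=1: a=1, p=6, q=1
  k=2: a=8, p=53, q=9
  k=3: a=6, p=324, q=55

324/55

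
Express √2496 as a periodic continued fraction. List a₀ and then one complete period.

[49; 1, 23, 1, 98]

a₀ = ⌊√2496⌋ = 49.
With m₀=0, d₀=1 and mₖ₊₁ = dₖaₖ − mₖ, dₖ₊₁ = (n − mₖ₊₁²)/dₖ, aₖ₊₁ = ⌊(a₀+mₖ₊₁)/dₖ₊₁⌋:
  k=1: m=49, d=95, a=1
  k=2: m=46, d=4, a=23
  k=3: m=46, d=95, a=1
  k=4: m=49, d=1, a=98
d=1 and a=2a₀=98 at k=4, so the next step gives (m, d) = (49, 95) again — its k=1 value — and the period has length 4.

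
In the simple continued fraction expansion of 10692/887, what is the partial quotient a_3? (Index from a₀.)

10692 = 12·887 + 48   →  a_0 = 12
887 = 18·48 + 23   →  a_1 = 18
48 = 2·23 + 2   →  a_2 = 2
23 = 11·2 + 1   →  a_3 = 11

11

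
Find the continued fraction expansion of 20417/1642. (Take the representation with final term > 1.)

[12; 2, 3, 3, 3, 10, 2]

20417 = 12*1642 + 713
1642 = 2*713 + 216
713 = 3*216 + 65
216 = 3*65 + 21
65 = 3*21 + 2
21 = 10*2 + 1
2 = 2*1 + 0  (stop)
So 20417/1642 = [12; 2, 3, 3, 3, 10, 2].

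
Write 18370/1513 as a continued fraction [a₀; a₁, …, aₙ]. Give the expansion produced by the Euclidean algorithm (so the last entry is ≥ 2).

[12; 7, 14, 3, 1, 3]

18370 = 12×1513 + 214
1513 = 7×214 + 15
214 = 14×15 + 4
15 = 3×4 + 3
4 = 1×3 + 1
3 = 3×1 + 0  (stop)
So 18370/1513 = [12; 7, 14, 3, 1, 3].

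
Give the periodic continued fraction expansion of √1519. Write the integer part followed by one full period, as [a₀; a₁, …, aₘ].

a₀ = ⌊√1519⌋ = 38.
With m₀=0, d₀=1 and mₖ₊₁ = dₖaₖ − mₖ, dₖ₊₁ = (n − mₖ₊₁²)/dₖ, aₖ₊₁ = ⌊(a₀+mₖ₊₁)/dₖ₊₁⌋:
  k=1: m=38, d=75, a=1
  k=2: m=37, d=2, a=37
  k=3: m=37, d=75, a=1
  k=4: m=38, d=1, a=76
d=1 and a=2a₀=76 at k=4, so the next step gives (m, d) = (38, 75) again — its k=1 value — and the period has length 4.

[38; 1, 37, 1, 76]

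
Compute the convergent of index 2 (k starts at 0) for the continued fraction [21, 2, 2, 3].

Using pₖ = aₖpₖ₋₁ + pₖ₋₂, qₖ = aₖqₖ₋₁ + qₖ₋₂ (with p₋₁=1, p₋₂=0, q₋₁=0, q₋₂=1):
  k=0: a=21, p=21, q=1
  k=1: a=2, p=43, q=2
  k=2: a=2, p=107, q=5

107/5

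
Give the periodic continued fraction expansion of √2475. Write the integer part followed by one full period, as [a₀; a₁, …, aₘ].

[49; 1, 2, 1, 98]

a₀ = ⌊√2475⌋ = 49.
With m₀=0, d₀=1 and mₖ₊₁ = dₖaₖ − mₖ, dₖ₊₁ = (n − mₖ₊₁²)/dₖ, aₖ₊₁ = ⌊(a₀+mₖ₊₁)/dₖ₊₁⌋:
  k=1: m=49, d=74, a=1
  k=2: m=25, d=25, a=2
  k=3: m=25, d=74, a=1
  k=4: m=49, d=1, a=98
d=1 and a=2a₀=98 at k=4, so the next step gives (m, d) = (49, 74) again — its k=1 value — and the period has length 4.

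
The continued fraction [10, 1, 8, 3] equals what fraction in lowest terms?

Fold from the inside: start with 3/1.
  8 + 1/3 = 25/3
  1 + 3/25 = 28/25
  10 + 25/28 = 305/28

305/28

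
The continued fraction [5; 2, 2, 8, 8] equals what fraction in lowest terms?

1843/341

Using pₖ = aₖpₖ₋₁ + pₖ₋₂ and qₖ = aₖqₖ₋₁ + qₖ₋₂:
  k=0: a=5, p=5, q=1
  k=1: a=2, p=11, q=2
  k=2: a=2, p=27, q=5
  k=3: a=8, p=227, q=42
  k=4: a=8, p=1843, q=341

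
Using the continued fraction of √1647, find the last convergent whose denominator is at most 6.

203/5

√1647 = [40; 1, 1, 2, 1, 1, 80, …] (period length 6).
Convergents:
  p_0/q_0 = 40/1
  p_1/q_1 = 41/1
  p_2/q_2 = 81/2
  p_3/q_3 = 203/5
  p_4/q_4 = 284/7
q_3 = 5 ≤ 6 < 7 = q_4, so the answer is 203/5.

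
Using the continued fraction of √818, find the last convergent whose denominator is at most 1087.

24568/859

√818 = [28; 1, 1, 1, 1, 56, …] (period length 5).
Convergents:
  p_0/q_0 = 28/1
  p_1/q_1 = 29/1
  p_2/q_2 = 57/2
  p_3/q_3 = 86/3
  p_4/q_4 = 143/5
  p_5/q_5 = 8094/283
  p_6/q_6 = 8237/288
  p_7/q_7 = 16331/571
  p_8/q_8 = 24568/859
  p_9/q_9 = 40899/1430
q_8 = 859 ≤ 1087 < 1430 = q_9, so the answer is 24568/859.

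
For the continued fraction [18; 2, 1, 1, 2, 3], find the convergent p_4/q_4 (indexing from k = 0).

Using pₖ = aₖpₖ₋₁ + pₖ₋₂, qₖ = aₖqₖ₋₁ + qₖ₋₂ (with p₋₁=1, p₋₂=0, q₋₁=0, q₋₂=1):
  k=0: a=18, p=18, q=1
  k=1: a=2, p=37, q=2
  k=2: a=1, p=55, q=3
  k=3: a=1, p=92, q=5
  k=4: a=2, p=239, q=13

239/13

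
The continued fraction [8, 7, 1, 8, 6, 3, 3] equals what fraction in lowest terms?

37001/4553

Fold from the inside: start with 3/1.
  3 + 1/3 = 10/3
  6 + 3/10 = 63/10
  8 + 10/63 = 514/63
  1 + 63/514 = 577/514
  7 + 514/577 = 4553/577
  8 + 577/4553 = 37001/4553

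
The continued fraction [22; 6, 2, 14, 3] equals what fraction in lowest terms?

12783/577

Fold from the inside: start with 3/1.
  14 + 1/3 = 43/3
  2 + 3/43 = 89/43
  6 + 43/89 = 577/89
  22 + 89/577 = 12783/577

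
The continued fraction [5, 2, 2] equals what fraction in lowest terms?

27/5

Using pₖ = aₖpₖ₋₁ + pₖ₋₂ and qₖ = aₖqₖ₋₁ + qₖ₋₂:
  k=0: a=5, p=5, q=1
  k=1: a=2, p=11, q=2
  k=2: a=2, p=27, q=5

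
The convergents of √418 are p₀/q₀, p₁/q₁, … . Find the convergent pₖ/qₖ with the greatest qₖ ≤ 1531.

√418 = [20; 2, 4, 20, 4, 2, 40, …] (period length 6).
Convergents:
  p_0/q_0 = 20/1
  p_1/q_1 = 41/2
  p_2/q_2 = 184/9
  p_3/q_3 = 3721/182
  p_4/q_4 = 15068/737
  p_5/q_5 = 33857/1656
q_4 = 737 ≤ 1531 < 1656 = q_5, so the answer is 15068/737.

15068/737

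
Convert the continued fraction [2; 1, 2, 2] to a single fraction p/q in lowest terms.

Fold from the inside: start with 2/1.
  2 + 1/2 = 5/2
  1 + 2/5 = 7/5
  2 + 5/7 = 19/7

19/7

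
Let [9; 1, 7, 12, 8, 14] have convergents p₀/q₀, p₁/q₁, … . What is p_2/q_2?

Using pₖ = aₖpₖ₋₁ + pₖ₋₂, qₖ = aₖqₖ₋₁ + qₖ₋₂ (with p₋₁=1, p₋₂=0, q₋₁=0, q₋₂=1):
  k=0: a=9, p=9, q=1
  k=1: a=1, p=10, q=1
  k=2: a=7, p=79, q=8

79/8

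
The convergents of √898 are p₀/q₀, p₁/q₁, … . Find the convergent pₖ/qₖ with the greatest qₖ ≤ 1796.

√898 = [29; 1, 28, 1, 58, …] (period length 4).
Convergents:
  p_0/q_0 = 29/1
  p_1/q_1 = 30/1
  p_2/q_2 = 869/29
  p_3/q_3 = 899/30
  p_4/q_4 = 53011/1769
  p_5/q_5 = 53910/1799
q_4 = 1769 ≤ 1796 < 1799 = q_5, so the answer is 53011/1769.

53011/1769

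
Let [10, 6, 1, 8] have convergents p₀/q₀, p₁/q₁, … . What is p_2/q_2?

71/7

Using pₖ = aₖpₖ₋₁ + pₖ₋₂, qₖ = aₖqₖ₋₁ + qₖ₋₂ (with p₋₁=1, p₋₂=0, q₋₁=0, q₋₂=1):
  k=0: a=10, p=10, q=1
  k=1: a=6, p=61, q=6
  k=2: a=1, p=71, q=7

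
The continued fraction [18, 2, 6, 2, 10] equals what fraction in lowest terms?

5410/293

Using pₖ = aₖpₖ₋₁ + pₖ₋₂ and qₖ = aₖqₖ₋₁ + qₖ₋₂:
  k=0: a=18, p=18, q=1
  k=1: a=2, p=37, q=2
  k=2: a=6, p=240, q=13
  k=3: a=2, p=517, q=28
  k=4: a=10, p=5410, q=293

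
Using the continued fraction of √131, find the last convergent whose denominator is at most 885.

4727/413

√131 = [11; 2, 4, 11, 4, 2, 22, …] (period length 6).
Convergents:
  p_0/q_0 = 11/1
  p_1/q_1 = 23/2
  p_2/q_2 = 103/9
  p_3/q_3 = 1156/101
  p_4/q_4 = 4727/413
  p_5/q_5 = 10610/927
q_4 = 413 ≤ 885 < 927 = q_5, so the answer is 4727/413.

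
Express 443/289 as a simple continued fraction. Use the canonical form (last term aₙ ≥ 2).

[1; 1, 1, 7, 9, 2]

443 = 1·289 + 154
289 = 1·154 + 135
154 = 1·135 + 19
135 = 7·19 + 2
19 = 9·2 + 1
2 = 2·1 + 0  (stop)
So 443/289 = [1; 1, 1, 7, 9, 2].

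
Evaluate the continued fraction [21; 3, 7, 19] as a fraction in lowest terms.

Using pₖ = aₖpₖ₋₁ + pₖ₋₂ and qₖ = aₖqₖ₋₁ + qₖ₋₂:
  k=0: a=21, p=21, q=1
  k=1: a=3, p=64, q=3
  k=2: a=7, p=469, q=22
  k=3: a=19, p=8975, q=421

8975/421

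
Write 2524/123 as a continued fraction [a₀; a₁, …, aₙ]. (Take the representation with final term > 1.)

[20; 1, 1, 11, 1, 4]

2524 = 20×123 + 64
123 = 1×64 + 59
64 = 1×59 + 5
59 = 11×5 + 4
5 = 1×4 + 1
4 = 4×1 + 0  (stop)
So 2524/123 = [20; 1, 1, 11, 1, 4].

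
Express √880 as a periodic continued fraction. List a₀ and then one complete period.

a₀ = ⌊√880⌋ = 29.
With m₀=0, d₀=1 and mₖ₊₁ = dₖaₖ − mₖ, dₖ₊₁ = (n − mₖ₊₁²)/dₖ, aₖ₊₁ = ⌊(a₀+mₖ₊₁)/dₖ₊₁⌋:
  k=1: m=29, d=39, a=1
  k=2: m=10, d=20, a=1
  k=3: m=10, d=39, a=1
  k=4: m=29, d=1, a=58
d=1 and a=2a₀=58 at k=4, so the next step gives (m, d) = (29, 39) again — its k=1 value — and the period has length 4.

[29; 1, 1, 1, 58]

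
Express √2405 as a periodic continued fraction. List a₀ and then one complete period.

[49; 24, 1, 1, 24, 98]

a₀ = ⌊√2405⌋ = 49.
With m₀=0, d₀=1 and mₖ₊₁ = dₖaₖ − mₖ, dₖ₊₁ = (n − mₖ₊₁²)/dₖ, aₖ₊₁ = ⌊(a₀+mₖ₊₁)/dₖ₊₁⌋:
  k=1: m=49, d=4, a=24
  k=2: m=47, d=49, a=1
  k=3: m=2, d=49, a=1
  k=4: m=47, d=4, a=24
  k=5: m=49, d=1, a=98
d=1 and a=2a₀=98 at k=5, so the next step gives (m, d) = (49, 4) again — its k=1 value — and the period has length 5.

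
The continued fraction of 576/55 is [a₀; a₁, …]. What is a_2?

8

576 = 10·55 + 26   →  a_0 = 10
55 = 2·26 + 3   →  a_1 = 2
26 = 8·3 + 2   →  a_2 = 8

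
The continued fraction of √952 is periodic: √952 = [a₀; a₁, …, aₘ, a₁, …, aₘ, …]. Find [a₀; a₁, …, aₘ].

a₀ = ⌊√952⌋ = 30.
With m₀=0, d₀=1 and mₖ₊₁ = dₖaₖ − mₖ, dₖ₊₁ = (n − mₖ₊₁²)/dₖ, aₖ₊₁ = ⌊(a₀+mₖ₊₁)/dₖ₊₁⌋:
  k=1: m=30, d=52, a=1
  k=2: m=22, d=9, a=5
  k=3: m=23, d=47, a=1
  k=4: m=24, d=8, a=6
  k=5: m=24, d=47, a=1
  k=6: m=23, d=9, a=5
  k=7: m=22, d=52, a=1
  k=8: m=30, d=1, a=60
d=1 and a=2a₀=60 at k=8, so the next step gives (m, d) = (30, 52) again — its k=1 value — and the period has length 8.

[30; 1, 5, 1, 6, 1, 5, 1, 60]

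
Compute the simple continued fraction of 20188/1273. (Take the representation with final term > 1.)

20188 = 15×1273 + 1093
1273 = 1×1093 + 180
1093 = 6×180 + 13
180 = 13×13 + 11
13 = 1×11 + 2
11 = 5×2 + 1
2 = 2×1 + 0  (stop)
So 20188/1273 = [15; 1, 6, 13, 1, 5, 2].

[15; 1, 6, 13, 1, 5, 2]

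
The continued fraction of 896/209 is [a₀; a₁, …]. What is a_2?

896 = 4·209 + 60   →  a_0 = 4
209 = 3·60 + 29   →  a_1 = 3
60 = 2·29 + 2   →  a_2 = 2

2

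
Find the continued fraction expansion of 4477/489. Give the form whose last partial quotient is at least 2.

4477 = 9·489 + 76
489 = 6·76 + 33
76 = 2·33 + 10
33 = 3·10 + 3
10 = 3·3 + 1
3 = 3·1 + 0  (stop)
So 4477/489 = [9; 6, 2, 3, 3, 3].

[9; 6, 2, 3, 3, 3]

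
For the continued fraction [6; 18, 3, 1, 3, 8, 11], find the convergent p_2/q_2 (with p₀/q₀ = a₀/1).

Using pₖ = aₖpₖ₋₁ + pₖ₋₂, qₖ = aₖqₖ₋₁ + qₖ₋₂ (with p₋₁=1, p₋₂=0, q₋₁=0, q₋₂=1):
  k=0: a=6, p=6, q=1
  k=1: a=18, p=109, q=18
  k=2: a=3, p=333, q=55

333/55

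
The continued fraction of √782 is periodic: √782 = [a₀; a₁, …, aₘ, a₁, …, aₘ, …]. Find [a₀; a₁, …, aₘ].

a₀ = ⌊√782⌋ = 27.
With m₀=0, d₀=1 and mₖ₊₁ = dₖaₖ − mₖ, dₖ₊₁ = (n − mₖ₊₁²)/dₖ, aₖ₊₁ = ⌊(a₀+mₖ₊₁)/dₖ₊₁⌋:
  k=1: m=27, d=53, a=1
  k=2: m=26, d=2, a=26
  k=3: m=26, d=53, a=1
  k=4: m=27, d=1, a=54
d=1 and a=2a₀=54 at k=4, so the next step gives (m, d) = (27, 53) again — its k=1 value — and the period has length 4.

[27; 1, 26, 1, 54]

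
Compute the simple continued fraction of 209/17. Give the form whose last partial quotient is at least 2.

209 = 12*17 + 5
17 = 3*5 + 2
5 = 2*2 + 1
2 = 2*1 + 0  (stop)
So 209/17 = [12; 3, 2, 2].

[12; 3, 2, 2]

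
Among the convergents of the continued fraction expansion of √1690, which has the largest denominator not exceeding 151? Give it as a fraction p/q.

3001/73

√1690 = [41; 9, 8, 9, 82, …] (period length 4).
Convergents:
  p_0/q_0 = 41/1
  p_1/q_1 = 370/9
  p_2/q_2 = 3001/73
  p_3/q_3 = 27379/666
q_2 = 73 ≤ 151 < 666 = q_3, so the answer is 3001/73.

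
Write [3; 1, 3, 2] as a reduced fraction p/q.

34/9

Fold from the inside: start with 2/1.
  3 + 1/2 = 7/2
  1 + 2/7 = 9/7
  3 + 7/9 = 34/9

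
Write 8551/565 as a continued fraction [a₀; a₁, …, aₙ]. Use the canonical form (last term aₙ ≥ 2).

8551 = 15*565 + 76
565 = 7*76 + 33
76 = 2*33 + 10
33 = 3*10 + 3
10 = 3*3 + 1
3 = 3*1 + 0  (stop)
So 8551/565 = [15; 7, 2, 3, 3, 3].

[15; 7, 2, 3, 3, 3]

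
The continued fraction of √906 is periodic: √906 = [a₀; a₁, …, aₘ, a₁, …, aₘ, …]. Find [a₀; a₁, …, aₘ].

[30; 10, 60]

a₀ = ⌊√906⌋ = 30.
With m₀=0, d₀=1 and mₖ₊₁ = dₖaₖ − mₖ, dₖ₊₁ = (n − mₖ₊₁²)/dₖ, aₖ₊₁ = ⌊(a₀+mₖ₊₁)/dₖ₊₁⌋:
  k=1: m=30, d=6, a=10
  k=2: m=30, d=1, a=60
d=1 and a=2a₀=60 at k=2, so the next step gives (m, d) = (30, 6) again — its k=1 value — and the period has length 2.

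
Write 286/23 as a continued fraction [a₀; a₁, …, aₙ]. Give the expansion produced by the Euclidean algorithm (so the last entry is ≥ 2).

286 = 12*23 + 10
23 = 2*10 + 3
10 = 3*3 + 1
3 = 3*1 + 0  (stop)
So 286/23 = [12; 2, 3, 3].

[12; 2, 3, 3]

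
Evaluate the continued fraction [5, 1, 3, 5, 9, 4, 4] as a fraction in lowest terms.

Using pₖ = aₖpₖ₋₁ + pₖ₋₂ and qₖ = aₖqₖ₋₁ + qₖ₋₂:
  k=0: a=5, p=5, q=1
  k=1: a=1, p=6, q=1
  k=2: a=3, p=23, q=4
  k=3: a=5, p=121, q=21
  k=4: a=9, p=1112, q=193
  k=5: a=4, p=4569, q=793
  k=6: a=4, p=19388, q=3365

19388/3365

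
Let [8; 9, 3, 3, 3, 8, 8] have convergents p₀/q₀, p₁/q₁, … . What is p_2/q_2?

Using pₖ = aₖpₖ₋₁ + pₖ₋₂, qₖ = aₖqₖ₋₁ + qₖ₋₂ (with p₋₁=1, p₋₂=0, q₋₁=0, q₋₂=1):
  k=0: a=8, p=8, q=1
  k=1: a=9, p=73, q=9
  k=2: a=3, p=227, q=28

227/28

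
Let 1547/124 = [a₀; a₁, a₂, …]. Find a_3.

1

1547 = 12·124 + 59   →  a_0 = 12
124 = 2·59 + 6   →  a_1 = 2
59 = 9·6 + 5   →  a_2 = 9
6 = 1·5 + 1   →  a_3 = 1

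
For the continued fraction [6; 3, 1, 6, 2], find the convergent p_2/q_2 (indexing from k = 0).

Using pₖ = aₖpₖ₋₁ + pₖ₋₂, qₖ = aₖqₖ₋₁ + qₖ₋₂ (with p₋₁=1, p₋₂=0, q₋₁=0, q₋₂=1):
  k=0: a=6, p=6, q=1
  k=1: a=3, p=19, q=3
  k=2: a=1, p=25, q=4

25/4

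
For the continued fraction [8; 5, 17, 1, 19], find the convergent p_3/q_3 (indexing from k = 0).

746/91

Using pₖ = aₖpₖ₋₁ + pₖ₋₂, qₖ = aₖqₖ₋₁ + qₖ₋₂ (with p₋₁=1, p₋₂=0, q₋₁=0, q₋₂=1):
  k=0: a=8, p=8, q=1
  k=1: a=5, p=41, q=5
  k=2: a=17, p=705, q=86
  k=3: a=1, p=746, q=91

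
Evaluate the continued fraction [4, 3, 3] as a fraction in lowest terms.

43/10

Fold from the inside: start with 3/1.
  3 + 1/3 = 10/3
  4 + 3/10 = 43/10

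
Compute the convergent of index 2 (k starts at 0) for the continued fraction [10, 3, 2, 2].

72/7

Using pₖ = aₖpₖ₋₁ + pₖ₋₂, qₖ = aₖqₖ₋₁ + qₖ₋₂ (with p₋₁=1, p₋₂=0, q₋₁=0, q₋₂=1):
  k=0: a=10, p=10, q=1
  k=1: a=3, p=31, q=3
  k=2: a=2, p=72, q=7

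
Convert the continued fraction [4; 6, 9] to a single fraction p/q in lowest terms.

229/55

Using pₖ = aₖpₖ₋₁ + pₖ₋₂ and qₖ = aₖqₖ₋₁ + qₖ₋₂:
  k=0: a=4, p=4, q=1
  k=1: a=6, p=25, q=6
  k=2: a=9, p=229, q=55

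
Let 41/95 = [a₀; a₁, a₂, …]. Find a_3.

6

41 = 0·95 + 41   →  a_0 = 0
95 = 2·41 + 13   →  a_1 = 2
41 = 3·13 + 2   →  a_2 = 3
13 = 6·2 + 1   →  a_3 = 6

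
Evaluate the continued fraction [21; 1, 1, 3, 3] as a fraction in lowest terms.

Using pₖ = aₖpₖ₋₁ + pₖ₋₂ and qₖ = aₖqₖ₋₁ + qₖ₋₂:
  k=0: a=21, p=21, q=1
  k=1: a=1, p=22, q=1
  k=2: a=1, p=43, q=2
  k=3: a=3, p=151, q=7
  k=4: a=3, p=496, q=23

496/23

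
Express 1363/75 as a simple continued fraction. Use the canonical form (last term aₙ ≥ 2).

1363 = 18×75 + 13
75 = 5×13 + 10
13 = 1×10 + 3
10 = 3×3 + 1
3 = 3×1 + 0  (stop)
So 1363/75 = [18; 5, 1, 3, 3].

[18; 5, 1, 3, 3]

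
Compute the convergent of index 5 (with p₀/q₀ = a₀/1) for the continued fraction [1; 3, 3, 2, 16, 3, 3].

Using pₖ = aₖpₖ₋₁ + pₖ₋₂, qₖ = aₖqₖ₋₁ + qₖ₋₂ (with p₋₁=1, p₋₂=0, q₋₁=0, q₋₂=1):
  k=0: a=1, p=1, q=1
  k=1: a=3, p=4, q=3
  k=2: a=3, p=13, q=10
  k=3: a=2, p=30, q=23
  k=4: a=16, p=493, q=378
  k=5: a=3, p=1509, q=1157

1509/1157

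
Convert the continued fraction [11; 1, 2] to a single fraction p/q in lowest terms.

Using pₖ = aₖpₖ₋₁ + pₖ₋₂ and qₖ = aₖqₖ₋₁ + qₖ₋₂:
  k=0: a=11, p=11, q=1
  k=1: a=1, p=12, q=1
  k=2: a=2, p=35, q=3

35/3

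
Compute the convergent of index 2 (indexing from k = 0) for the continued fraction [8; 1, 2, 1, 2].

26/3

Using pₖ = aₖpₖ₋₁ + pₖ₋₂, qₖ = aₖqₖ₋₁ + qₖ₋₂ (with p₋₁=1, p₋₂=0, q₋₁=0, q₋₂=1):
  k=0: a=8, p=8, q=1
  k=1: a=1, p=9, q=1
  k=2: a=2, p=26, q=3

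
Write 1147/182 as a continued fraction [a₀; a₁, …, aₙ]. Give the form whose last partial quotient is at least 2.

1147 = 6·182 + 55
182 = 3·55 + 17
55 = 3·17 + 4
17 = 4·4 + 1
4 = 4·1 + 0  (stop)
So 1147/182 = [6; 3, 3, 4, 4].

[6; 3, 3, 4, 4]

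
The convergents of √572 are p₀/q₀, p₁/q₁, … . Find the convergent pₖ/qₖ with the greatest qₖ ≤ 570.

13465/563

√572 = [23; 1, 10, 1, 46, …] (period length 4).
Convergents:
  p_0/q_0 = 23/1
  p_1/q_1 = 24/1
  p_2/q_2 = 263/11
  p_3/q_3 = 287/12
  p_4/q_4 = 13465/563
  p_5/q_5 = 13752/575
q_4 = 563 ≤ 570 < 575 = q_5, so the answer is 13465/563.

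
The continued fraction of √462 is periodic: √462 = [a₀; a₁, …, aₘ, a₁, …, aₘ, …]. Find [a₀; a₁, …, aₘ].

[21; 2, 42]

a₀ = ⌊√462⌋ = 21.
With m₀=0, d₀=1 and mₖ₊₁ = dₖaₖ − mₖ, dₖ₊₁ = (n − mₖ₊₁²)/dₖ, aₖ₊₁ = ⌊(a₀+mₖ₊₁)/dₖ₊₁⌋:
  k=1: m=21, d=21, a=2
  k=2: m=21, d=1, a=42
d=1 and a=2a₀=42 at k=2, so the next step gives (m, d) = (21, 21) again — its k=1 value — and the period has length 2.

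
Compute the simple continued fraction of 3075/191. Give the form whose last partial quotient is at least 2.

[16; 10, 19]

3075 = 16×191 + 19
191 = 10×19 + 1
19 = 19×1 + 0  (stop)
So 3075/191 = [16; 10, 19].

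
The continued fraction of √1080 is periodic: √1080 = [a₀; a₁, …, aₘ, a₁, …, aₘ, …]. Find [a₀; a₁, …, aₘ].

a₀ = ⌊√1080⌋ = 32.
With m₀=0, d₀=1 and mₖ₊₁ = dₖaₖ − mₖ, dₖ₊₁ = (n − mₖ₊₁²)/dₖ, aₖ₊₁ = ⌊(a₀+mₖ₊₁)/dₖ₊₁⌋:
  k=1: m=32, d=56, a=1
  k=2: m=24, d=9, a=6
  k=3: m=30, d=20, a=3
  k=4: m=30, d=9, a=6
  k=5: m=24, d=56, a=1
  k=6: m=32, d=1, a=64
d=1 and a=2a₀=64 at k=6, so the next step gives (m, d) = (32, 56) again — its k=1 value — and the period has length 6.

[32; 1, 6, 3, 6, 1, 64]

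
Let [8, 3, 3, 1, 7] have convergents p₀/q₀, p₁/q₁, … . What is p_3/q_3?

108/13

Using pₖ = aₖpₖ₋₁ + pₖ₋₂, qₖ = aₖqₖ₋₁ + qₖ₋₂ (with p₋₁=1, p₋₂=0, q₋₁=0, q₋₂=1):
  k=0: a=8, p=8, q=1
  k=1: a=3, p=25, q=3
  k=2: a=3, p=83, q=10
  k=3: a=1, p=108, q=13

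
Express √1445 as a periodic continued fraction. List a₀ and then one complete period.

[38; 76]

a₀ = ⌊√1445⌋ = 38.
With m₀=0, d₀=1 and mₖ₊₁ = dₖaₖ − mₖ, dₖ₊₁ = (n − mₖ₊₁²)/dₖ, aₖ₊₁ = ⌊(a₀+mₖ₊₁)/dₖ₊₁⌋:
  k=1: m=38, d=1, a=76
d=1 and a=2a₀=76 at k=1, so the next step gives (m, d) = (38, 1) again — its k=1 value — and the period has length 1.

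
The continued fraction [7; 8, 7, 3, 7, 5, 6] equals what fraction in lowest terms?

Fold from the inside: start with 6/1.
  5 + 1/6 = 31/6
  7 + 6/31 = 223/31
  3 + 31/223 = 700/223
  7 + 223/700 = 5123/700
  8 + 700/5123 = 41684/5123
  7 + 5123/41684 = 296911/41684

296911/41684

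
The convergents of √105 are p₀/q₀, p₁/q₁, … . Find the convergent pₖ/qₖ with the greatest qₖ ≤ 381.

√105 = [10; 4, 20, …] (period length 2).
Convergents:
  p_0/q_0 = 10/1
  p_1/q_1 = 41/4
  p_2/q_2 = 830/81
  p_3/q_3 = 3361/328
  p_4/q_4 = 68050/6641
q_3 = 328 ≤ 381 < 6641 = q_4, so the answer is 3361/328.

3361/328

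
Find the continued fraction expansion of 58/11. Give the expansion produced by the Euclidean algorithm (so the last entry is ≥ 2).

58 = 5×11 + 3
11 = 3×3 + 2
3 = 1×2 + 1
2 = 2×1 + 0  (stop)
So 58/11 = [5; 3, 1, 2].

[5; 3, 1, 2]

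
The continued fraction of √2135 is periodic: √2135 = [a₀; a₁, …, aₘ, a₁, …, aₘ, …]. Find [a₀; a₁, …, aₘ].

a₀ = ⌊√2135⌋ = 46.
With m₀=0, d₀=1 and mₖ₊₁ = dₖaₖ − mₖ, dₖ₊₁ = (n − mₖ₊₁²)/dₖ, aₖ₊₁ = ⌊(a₀+mₖ₊₁)/dₖ₊₁⌋:
  k=1: m=46, d=19, a=4
  k=2: m=30, d=65, a=1
  k=3: m=35, d=14, a=5
  k=4: m=35, d=65, a=1
  k=5: m=30, d=19, a=4
  k=6: m=46, d=1, a=92
d=1 and a=2a₀=92 at k=6, so the next step gives (m, d) = (46, 19) again — its k=1 value — and the period has length 6.

[46; 4, 1, 5, 1, 4, 92]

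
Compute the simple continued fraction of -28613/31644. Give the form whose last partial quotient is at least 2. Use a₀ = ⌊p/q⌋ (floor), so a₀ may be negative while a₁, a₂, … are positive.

[-1; 10, 2, 3, 1, 2, 13, 9]

-28613 = -1*31644 + 3031
31644 = 10*3031 + 1334
3031 = 2*1334 + 363
1334 = 3*363 + 245
363 = 1*245 + 118
245 = 2*118 + 9
118 = 13*9 + 1
9 = 9*1 + 0  (stop)
So -28613/31644 = [-1; 10, 2, 3, 1, 2, 13, 9].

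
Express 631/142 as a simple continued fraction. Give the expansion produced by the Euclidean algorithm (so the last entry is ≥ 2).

[4; 2, 3, 1, 15]

631 = 4*142 + 63
142 = 2*63 + 16
63 = 3*16 + 15
16 = 1*15 + 1
15 = 15*1 + 0  (stop)
So 631/142 = [4; 2, 3, 1, 15].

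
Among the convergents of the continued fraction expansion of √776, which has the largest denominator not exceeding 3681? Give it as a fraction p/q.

76049/2730

√776 = [27; 1, 5, 1, 54, …] (period length 4).
Convergents:
  p_0/q_0 = 27/1
  p_1/q_1 = 28/1
  p_2/q_2 = 167/6
  p_3/q_3 = 195/7
  p_4/q_4 = 10697/384
  p_5/q_5 = 10892/391
  p_6/q_6 = 65157/2339
  p_7/q_7 = 76049/2730
  p_8/q_8 = 4171803/149759
q_7 = 2730 ≤ 3681 < 149759 = q_8, so the answer is 76049/2730.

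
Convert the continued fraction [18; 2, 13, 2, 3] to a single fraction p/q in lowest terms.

3604/195

Fold from the inside: start with 3/1.
  2 + 1/3 = 7/3
  13 + 3/7 = 94/7
  2 + 7/94 = 195/94
  18 + 94/195 = 3604/195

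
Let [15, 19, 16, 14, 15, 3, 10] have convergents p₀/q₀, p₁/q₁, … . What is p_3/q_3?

64560/4289

Using pₖ = aₖpₖ₋₁ + pₖ₋₂, qₖ = aₖqₖ₋₁ + qₖ₋₂ (with p₋₁=1, p₋₂=0, q₋₁=0, q₋₂=1):
  k=0: a=15, p=15, q=1
  k=1: a=19, p=286, q=19
  k=2: a=16, p=4591, q=305
  k=3: a=14, p=64560, q=4289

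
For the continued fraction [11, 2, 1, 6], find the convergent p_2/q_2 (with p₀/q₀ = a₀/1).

Using pₖ = aₖpₖ₋₁ + pₖ₋₂, qₖ = aₖqₖ₋₁ + qₖ₋₂ (with p₋₁=1, p₋₂=0, q₋₁=0, q₋₂=1):
  k=0: a=11, p=11, q=1
  k=1: a=2, p=23, q=2
  k=2: a=1, p=34, q=3

34/3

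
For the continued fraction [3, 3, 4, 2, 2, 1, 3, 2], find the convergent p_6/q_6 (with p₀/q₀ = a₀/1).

Using pₖ = aₖpₖ₋₁ + pₖ₋₂, qₖ = aₖqₖ₋₁ + qₖ₋₂ (with p₋₁=1, p₋₂=0, q₋₁=0, q₋₂=1):
  k=0: a=3, p=3, q=1
  k=1: a=3, p=10, q=3
  k=2: a=4, p=43, q=13
  k=3: a=2, p=96, q=29
  k=4: a=2, p=235, q=71
  k=5: a=1, p=331, q=100
  k=6: a=3, p=1228, q=371

1228/371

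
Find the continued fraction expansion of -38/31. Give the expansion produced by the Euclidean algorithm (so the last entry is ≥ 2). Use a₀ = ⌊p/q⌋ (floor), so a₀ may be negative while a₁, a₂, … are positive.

-38 = -2×31 + 24
31 = 1×24 + 7
24 = 3×7 + 3
7 = 2×3 + 1
3 = 3×1 + 0  (stop)
So -38/31 = [-2; 1, 3, 2, 3].

[-2; 1, 3, 2, 3]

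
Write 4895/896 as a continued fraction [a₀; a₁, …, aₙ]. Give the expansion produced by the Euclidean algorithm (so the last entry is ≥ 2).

4895 = 5*896 + 415
896 = 2*415 + 66
415 = 6*66 + 19
66 = 3*19 + 9
19 = 2*9 + 1
9 = 9*1 + 0  (stop)
So 4895/896 = [5; 2, 6, 3, 2, 9].

[5; 2, 6, 3, 2, 9]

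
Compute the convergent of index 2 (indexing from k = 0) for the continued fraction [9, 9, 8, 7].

Using pₖ = aₖpₖ₋₁ + pₖ₋₂, qₖ = aₖqₖ₋₁ + qₖ₋₂ (with p₋₁=1, p₋₂=0, q₋₁=0, q₋₂=1):
  k=0: a=9, p=9, q=1
  k=1: a=9, p=82, q=9
  k=2: a=8, p=665, q=73

665/73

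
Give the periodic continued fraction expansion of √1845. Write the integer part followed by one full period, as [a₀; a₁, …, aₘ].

a₀ = ⌊√1845⌋ = 42.
With m₀=0, d₀=1 and mₖ₊₁ = dₖaₖ − mₖ, dₖ₊₁ = (n − mₖ₊₁²)/dₖ, aₖ₊₁ = ⌊(a₀+mₖ₊₁)/dₖ₊₁⌋:
  k=1: m=42, d=81, a=1
  k=2: m=39, d=4, a=20
  k=3: m=41, d=41, a=2
  k=4: m=41, d=4, a=20
  k=5: m=39, d=81, a=1
  k=6: m=42, d=1, a=84
d=1 and a=2a₀=84 at k=6, so the next step gives (m, d) = (42, 81) again — its k=1 value — and the period has length 6.

[42; 1, 20, 2, 20, 1, 84]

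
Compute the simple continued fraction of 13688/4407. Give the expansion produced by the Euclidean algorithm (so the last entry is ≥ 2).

13688 = 3·4407 + 467
4407 = 9·467 + 204
467 = 2·204 + 59
204 = 3·59 + 27
59 = 2·27 + 5
27 = 5·5 + 2
5 = 2·2 + 1
2 = 2·1 + 0  (stop)
So 13688/4407 = [3; 9, 2, 3, 2, 5, 2, 2].

[3; 9, 2, 3, 2, 5, 2, 2]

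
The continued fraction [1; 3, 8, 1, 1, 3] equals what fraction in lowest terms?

Fold from the inside: start with 3/1.
  1 + 1/3 = 4/3
  1 + 3/4 = 7/4
  8 + 4/7 = 60/7
  3 + 7/60 = 187/60
  1 + 60/187 = 247/187

247/187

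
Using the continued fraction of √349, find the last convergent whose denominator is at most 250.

√349 = [18; 1, 2, 7, 7, 2, 1, 36, …] (period length 7).
Convergents:
  p_0/q_0 = 18/1
  p_1/q_1 = 19/1
  p_2/q_2 = 56/3
  p_3/q_3 = 411/22
  p_4/q_4 = 2933/157
  p_5/q_5 = 6277/336
q_4 = 157 ≤ 250 < 336 = q_5, so the answer is 2933/157.

2933/157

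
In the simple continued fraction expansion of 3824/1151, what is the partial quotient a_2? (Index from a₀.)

3824 = 3·1151 + 371   →  a_0 = 3
1151 = 3·371 + 38   →  a_1 = 3
371 = 9·38 + 29   →  a_2 = 9

9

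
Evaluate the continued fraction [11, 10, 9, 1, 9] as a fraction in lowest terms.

Using pₖ = aₖpₖ₋₁ + pₖ₋₂ and qₖ = aₖqₖ₋₁ + qₖ₋₂:
  k=0: a=11, p=11, q=1
  k=1: a=10, p=111, q=10
  k=2: a=9, p=1010, q=91
  k=3: a=1, p=1121, q=101
  k=4: a=9, p=11099, q=1000

11099/1000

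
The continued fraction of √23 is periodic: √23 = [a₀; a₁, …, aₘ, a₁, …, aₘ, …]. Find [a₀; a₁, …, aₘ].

a₀ = ⌊√23⌋ = 4.
With m₀=0, d₀=1 and mₖ₊₁ = dₖaₖ − mₖ, dₖ₊₁ = (n − mₖ₊₁²)/dₖ, aₖ₊₁ = ⌊(a₀+mₖ₊₁)/dₖ₊₁⌋:
  k=1: m=4, d=7, a=1
  k=2: m=3, d=2, a=3
  k=3: m=3, d=7, a=1
  k=4: m=4, d=1, a=8
d=1 and a=2a₀=8 at k=4, so the next step gives (m, d) = (4, 7) again — its k=1 value — and the period has length 4.

[4; 1, 3, 1, 8]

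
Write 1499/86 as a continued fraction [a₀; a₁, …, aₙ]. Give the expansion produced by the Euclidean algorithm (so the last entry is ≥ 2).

[17; 2, 3, 12]

1499 = 17*86 + 37
86 = 2*37 + 12
37 = 3*12 + 1
12 = 12*1 + 0  (stop)
So 1499/86 = [17; 2, 3, 12].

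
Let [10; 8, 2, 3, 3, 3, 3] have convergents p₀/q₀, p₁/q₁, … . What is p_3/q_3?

597/59

Using pₖ = aₖpₖ₋₁ + pₖ₋₂, qₖ = aₖqₖ₋₁ + qₖ₋₂ (with p₋₁=1, p₋₂=0, q₋₁=0, q₋₂=1):
  k=0: a=10, p=10, q=1
  k=1: a=8, p=81, q=8
  k=2: a=2, p=172, q=17
  k=3: a=3, p=597, q=59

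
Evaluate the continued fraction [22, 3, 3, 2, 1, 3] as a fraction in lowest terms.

2721/122

Fold from the inside: start with 3/1.
  1 + 1/3 = 4/3
  2 + 3/4 = 11/4
  3 + 4/11 = 37/11
  3 + 11/37 = 122/37
  22 + 37/122 = 2721/122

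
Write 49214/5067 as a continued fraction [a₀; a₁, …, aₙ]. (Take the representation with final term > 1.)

49214 = 9*5067 + 3611
5067 = 1*3611 + 1456
3611 = 2*1456 + 699
1456 = 2*699 + 58
699 = 12*58 + 3
58 = 19*3 + 1
3 = 3*1 + 0  (stop)
So 49214/5067 = [9; 1, 2, 2, 12, 19, 3].

[9; 1, 2, 2, 12, 19, 3]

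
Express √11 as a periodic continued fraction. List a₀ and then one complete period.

a₀ = ⌊√11⌋ = 3.
With m₀=0, d₀=1 and mₖ₊₁ = dₖaₖ − mₖ, dₖ₊₁ = (n − mₖ₊₁²)/dₖ, aₖ₊₁ = ⌊(a₀+mₖ₊₁)/dₖ₊₁⌋:
  k=1: m=3, d=2, a=3
  k=2: m=3, d=1, a=6
d=1 and a=2a₀=6 at k=2, so the next step gives (m, d) = (3, 2) again — its k=1 value — and the period has length 2.

[3; 3, 6]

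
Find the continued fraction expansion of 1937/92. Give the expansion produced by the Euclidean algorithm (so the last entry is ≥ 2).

1937 = 21*92 + 5
92 = 18*5 + 2
5 = 2*2 + 1
2 = 2*1 + 0  (stop)
So 1937/92 = [21; 18, 2, 2].

[21; 18, 2, 2]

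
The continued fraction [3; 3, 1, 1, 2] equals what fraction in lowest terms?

Fold from the inside: start with 2/1.
  1 + 1/2 = 3/2
  1 + 2/3 = 5/3
  3 + 3/5 = 18/5
  3 + 5/18 = 59/18

59/18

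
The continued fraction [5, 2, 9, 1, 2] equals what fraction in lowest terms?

Using pₖ = aₖpₖ₋₁ + pₖ₋₂ and qₖ = aₖqₖ₋₁ + qₖ₋₂:
  k=0: a=5, p=5, q=1
  k=1: a=2, p=11, q=2
  k=2: a=9, p=104, q=19
  k=3: a=1, p=115, q=21
  k=4: a=2, p=334, q=61

334/61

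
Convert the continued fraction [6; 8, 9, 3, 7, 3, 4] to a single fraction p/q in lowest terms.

Fold from the inside: start with 4/1.
  3 + 1/4 = 13/4
  7 + 4/13 = 95/13
  3 + 13/95 = 298/95
  9 + 95/298 = 2777/298
  8 + 298/2777 = 22514/2777
  6 + 2777/22514 = 137861/22514

137861/22514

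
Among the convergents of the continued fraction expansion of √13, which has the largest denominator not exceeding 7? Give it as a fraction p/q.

18/5

√13 = [3; 1, 1, 1, 1, 6, …] (period length 5).
Convergents:
  p_0/q_0 = 3/1
  p_1/q_1 = 4/1
  p_2/q_2 = 7/2
  p_3/q_3 = 11/3
  p_4/q_4 = 18/5
  p_5/q_5 = 119/33
q_4 = 5 ≤ 7 < 33 = q_5, so the answer is 18/5.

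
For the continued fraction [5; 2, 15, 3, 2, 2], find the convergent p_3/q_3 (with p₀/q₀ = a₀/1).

521/95

Using pₖ = aₖpₖ₋₁ + pₖ₋₂, qₖ = aₖqₖ₋₁ + qₖ₋₂ (with p₋₁=1, p₋₂=0, q₋₁=0, q₋₂=1):
  k=0: a=5, p=5, q=1
  k=1: a=2, p=11, q=2
  k=2: a=15, p=170, q=31
  k=3: a=3, p=521, q=95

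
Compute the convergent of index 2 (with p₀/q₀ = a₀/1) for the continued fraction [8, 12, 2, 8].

202/25

Using pₖ = aₖpₖ₋₁ + pₖ₋₂, qₖ = aₖqₖ₋₁ + qₖ₋₂ (with p₋₁=1, p₋₂=0, q₋₁=0, q₋₂=1):
  k=0: a=8, p=8, q=1
  k=1: a=12, p=97, q=12
  k=2: a=2, p=202, q=25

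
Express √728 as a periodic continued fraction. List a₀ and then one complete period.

a₀ = ⌊√728⌋ = 26.

[26; 1, 52]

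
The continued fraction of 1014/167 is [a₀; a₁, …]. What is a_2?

1

1014 = 6·167 + 12   →  a_0 = 6
167 = 13·12 + 11   →  a_1 = 13
12 = 1·11 + 1   →  a_2 = 1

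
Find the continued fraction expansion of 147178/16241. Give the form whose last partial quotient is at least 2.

147178 = 9×16241 + 1009
16241 = 16×1009 + 97
1009 = 10×97 + 39
97 = 2×39 + 19
39 = 2×19 + 1
19 = 19×1 + 0  (stop)
So 147178/16241 = [9; 16, 10, 2, 2, 19].

[9; 16, 10, 2, 2, 19]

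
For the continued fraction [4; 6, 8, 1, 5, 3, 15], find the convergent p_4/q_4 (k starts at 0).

Using pₖ = aₖpₖ₋₁ + pₖ₋₂, qₖ = aₖqₖ₋₁ + qₖ₋₂ (with p₋₁=1, p₋₂=0, q₋₁=0, q₋₂=1):
  k=0: a=4, p=4, q=1
  k=1: a=6, p=25, q=6
  k=2: a=8, p=204, q=49
  k=3: a=1, p=229, q=55
  k=4: a=5, p=1349, q=324

1349/324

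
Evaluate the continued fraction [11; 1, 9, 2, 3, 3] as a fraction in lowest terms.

Using pₖ = aₖpₖ₋₁ + pₖ₋₂ and qₖ = aₖqₖ₋₁ + qₖ₋₂:
  k=0: a=11, p=11, q=1
  k=1: a=1, p=12, q=1
  k=2: a=9, p=119, q=10
  k=3: a=2, p=250, q=21
  k=4: a=3, p=869, q=73
  k=5: a=3, p=2857, q=240

2857/240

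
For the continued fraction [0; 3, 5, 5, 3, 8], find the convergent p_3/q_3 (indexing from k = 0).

26/83

Using pₖ = aₖpₖ₋₁ + pₖ₋₂, qₖ = aₖqₖ₋₁ + qₖ₋₂ (with p₋₁=1, p₋₂=0, q₋₁=0, q₋₂=1):
  k=0: a=0, p=0, q=1
  k=1: a=3, p=1, q=3
  k=2: a=5, p=5, q=16
  k=3: a=5, p=26, q=83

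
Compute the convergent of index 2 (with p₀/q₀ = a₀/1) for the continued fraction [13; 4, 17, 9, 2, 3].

914/69

Using pₖ = aₖpₖ₋₁ + pₖ₋₂, qₖ = aₖqₖ₋₁ + qₖ₋₂ (with p₋₁=1, p₋₂=0, q₋₁=0, q₋₂=1):
  k=0: a=13, p=13, q=1
  k=1: a=4, p=53, q=4
  k=2: a=17, p=914, q=69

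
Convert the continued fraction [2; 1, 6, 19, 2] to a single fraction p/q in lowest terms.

786/275

Fold from the inside: start with 2/1.
  19 + 1/2 = 39/2
  6 + 2/39 = 236/39
  1 + 39/236 = 275/236
  2 + 236/275 = 786/275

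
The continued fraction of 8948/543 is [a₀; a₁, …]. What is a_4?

3

8948 = 16·543 + 260   →  a_0 = 16
543 = 2·260 + 23   →  a_1 = 2
260 = 11·23 + 7   →  a_2 = 11
23 = 3·7 + 2   →  a_3 = 3
7 = 3·2 + 1   →  a_4 = 3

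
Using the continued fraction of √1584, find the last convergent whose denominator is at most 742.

15880/399

√1584 = [39; 1, 3, 1, 78, …] (period length 4).
Convergents:
  p_0/q_0 = 39/1
  p_1/q_1 = 40/1
  p_2/q_2 = 159/4
  p_3/q_3 = 199/5
  p_4/q_4 = 15681/394
  p_5/q_5 = 15880/399
  p_6/q_6 = 63321/1591
q_5 = 399 ≤ 742 < 1591 = q_6, so the answer is 15880/399.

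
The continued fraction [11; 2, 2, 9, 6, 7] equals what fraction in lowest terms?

Fold from the inside: start with 7/1.
  6 + 1/7 = 43/7
  9 + 7/43 = 394/43
  2 + 43/394 = 831/394
  2 + 394/831 = 2056/831
  11 + 831/2056 = 23447/2056

23447/2056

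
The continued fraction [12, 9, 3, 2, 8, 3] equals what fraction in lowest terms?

20692/1709

Fold from the inside: start with 3/1.
  8 + 1/3 = 25/3
  2 + 3/25 = 53/25
  3 + 25/53 = 184/53
  9 + 53/184 = 1709/184
  12 + 184/1709 = 20692/1709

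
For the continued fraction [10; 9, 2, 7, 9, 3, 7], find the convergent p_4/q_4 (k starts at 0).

Using pₖ = aₖpₖ₋₁ + pₖ₋₂, qₖ = aₖqₖ₋₁ + qₖ₋₂ (with p₋₁=1, p₋₂=0, q₋₁=0, q₋₂=1):
  k=0: a=10, p=10, q=1
  k=1: a=9, p=91, q=9
  k=2: a=2, p=192, q=19
  k=3: a=7, p=1435, q=142
  k=4: a=9, p=13107, q=1297

13107/1297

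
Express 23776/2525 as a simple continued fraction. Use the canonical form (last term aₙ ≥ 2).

[9; 2, 2, 2, 15, 1, 3, 3]

23776 = 9·2525 + 1051
2525 = 2·1051 + 423
1051 = 2·423 + 205
423 = 2·205 + 13
205 = 15·13 + 10
13 = 1·10 + 3
10 = 3·3 + 1
3 = 3·1 + 0  (stop)
So 23776/2525 = [9; 2, 2, 2, 15, 1, 3, 3].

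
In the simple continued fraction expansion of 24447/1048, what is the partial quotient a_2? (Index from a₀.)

18

24447 = 23·1048 + 343   →  a_0 = 23
1048 = 3·343 + 19   →  a_1 = 3
343 = 18·19 + 1   →  a_2 = 18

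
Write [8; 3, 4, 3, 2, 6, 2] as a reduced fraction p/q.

11176/1345

Using pₖ = aₖpₖ₋₁ + pₖ₋₂ and qₖ = aₖqₖ₋₁ + qₖ₋₂:
  k=0: a=8, p=8, q=1
  k=1: a=3, p=25, q=3
  k=2: a=4, p=108, q=13
  k=3: a=3, p=349, q=42
  k=4: a=2, p=806, q=97
  k=5: a=6, p=5185, q=624
  k=6: a=2, p=11176, q=1345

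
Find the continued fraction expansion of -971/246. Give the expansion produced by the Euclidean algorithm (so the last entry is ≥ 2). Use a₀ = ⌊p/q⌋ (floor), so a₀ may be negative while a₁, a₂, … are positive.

-971 = -4*246 + 13
246 = 18*13 + 12
13 = 1*12 + 1
12 = 12*1 + 0  (stop)
So -971/246 = [-4; 18, 1, 12].

[-4; 18, 1, 12]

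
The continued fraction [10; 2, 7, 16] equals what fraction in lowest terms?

Using pₖ = aₖpₖ₋₁ + pₖ₋₂ and qₖ = aₖqₖ₋₁ + qₖ₋₂:
  k=0: a=10, p=10, q=1
  k=1: a=2, p=21, q=2
  k=2: a=7, p=157, q=15
  k=3: a=16, p=2533, q=242

2533/242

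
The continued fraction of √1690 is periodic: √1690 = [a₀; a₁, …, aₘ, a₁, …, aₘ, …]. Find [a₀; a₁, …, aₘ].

[41; 9, 8, 9, 82]

a₀ = ⌊√1690⌋ = 41.
With m₀=0, d₀=1 and mₖ₊₁ = dₖaₖ − mₖ, dₖ₊₁ = (n − mₖ₊₁²)/dₖ, aₖ₊₁ = ⌊(a₀+mₖ₊₁)/dₖ₊₁⌋:
  k=1: m=41, d=9, a=9
  k=2: m=40, d=10, a=8
  k=3: m=40, d=9, a=9
  k=4: m=41, d=1, a=82
d=1 and a=2a₀=82 at k=4, so the next step gives (m, d) = (41, 9) again — its k=1 value — and the period has length 4.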